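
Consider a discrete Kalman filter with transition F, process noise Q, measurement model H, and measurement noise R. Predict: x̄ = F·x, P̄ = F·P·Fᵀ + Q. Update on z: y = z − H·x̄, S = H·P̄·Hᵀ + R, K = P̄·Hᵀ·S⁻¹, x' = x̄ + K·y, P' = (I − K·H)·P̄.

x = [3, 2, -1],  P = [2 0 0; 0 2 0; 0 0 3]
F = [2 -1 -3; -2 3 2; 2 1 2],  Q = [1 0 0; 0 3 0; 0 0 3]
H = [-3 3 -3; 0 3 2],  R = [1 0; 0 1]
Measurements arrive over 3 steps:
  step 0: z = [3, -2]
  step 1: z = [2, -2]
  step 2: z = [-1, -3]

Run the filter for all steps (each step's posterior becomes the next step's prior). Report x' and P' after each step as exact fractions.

step 0: x̄ = F·x = [7, -2, 6]
step 0: P̄ = F·P·Fᵀ + Q = [38 -32 -12; -32 41 10; -12 10 25]
step 0: y = z − H·x̄ = [48, -8]
step 0: S = H·P̄·Hᵀ + R = [1117 549; 549 590]
step 0: K = P̄·Hᵀ·S⁻¹ = [-36780/357629 -38514/357629; 171/1853 290/1853; -49230/357629 94301/357629]
step 0: x' = x̄ + K·y = [1046075/357629, 2182/1853, -971674/357629]
step 0: P' = (I − K·H)·P̄ = [2568502/357629 5258/1853 -1541448/357629; 5258/1853 2184/1853 -3131/1853; -1541448/357629 -3131/1853 953575/357629]
step 1: x̄ = F·x = [4586046/357629, -2772120/357629, 569928/357629]
step 1: P̄ = F·P·Fᵀ + Q = [30447826/357629 -17909009/357629 10235357/357629; -17909009/357629 11857463/357629 -5970260/357629; 10235357/357629 -5970260/357629 4893167/357629]
step 1: y = z − H·x̄ = [24499540/357629, 6461246/357629]
step 1: S = H·P̄·Hᵀ + R = [1039207001/357629 195037884/357629; 195037884/357629 55004344/357629]
step 1: K = P̄·Hᵀ·S⁻¹ = [-2224535997/13366591618 -774830501/53466366472; 900316233/13366591618 10201504745/53466366472; -663047307/6683295809 5455661309/26733183236]
step 1: x' = x̄ + K·y = [31027141337/26733183236, 8288732395/26733183236, -20259901481/13366591618]
step 1: P' = (I − K·H)·P̄ = [106482792399/53466366472 41251731661/53466366472 -31132506371/26733183236; 41251731661/53466366472 19021162271/53466366472 -11715495517/26733183236; -31132506371/26733183236 -11715495517/26733183236 10150536965/13366591618]
step 2: x̄ = F·x = [175324959165/26733183236, -118227691413/26733183236, -10696590855/26733183236]
step 2: P̄ = F·P·Fᵀ + Q = [1305425309135/53466366472 -761502916327/53466366472 404982100819/53466366472; -761502916327/53466366472 641856750487/53466366472 -228900092971/53466366472; 404982100819/53466366472 -228900092971/53466366472 340922883295/53466366472]
step 2: y = z − H·x̄ = [821834995933/26733183236, 295876706241/26733183236]
step 2: S = H·P̄·Hᵀ + R = [45764242834831/53466366472 8841507375555/53466366472; 8841507375555/53466366472 4447067538383/53466366472]
step 2: K = P̄·Hᵀ·S⁻¹ = [-372964563225357/2344360283452259 -35820174759994/2344360283452259; 164570904973485/2344360283452259 446570005869562/2344360283452259; -242435603772450/2344360283452259 479443011504371/2344360283452259]
step 2: x' = x̄ + K·y = [3512906955705225/2344360283452259, -366155897118195/2344360283452259, -3084657236924919/2344360283452259]
step 2: P' = (I − K·H)·P̄ = [4521794818017801/2344360283452259 1751825283825074/2344360283452259 -2645648013117608/2344360283452259; 1751825283825074/2344360283452259 811986902033740/2344360283452259 -994695350115829/2344360283452259; -2645648013117608/2344360283452259 -994695350115829/2344360283452259 1731764530925929/2344360283452259]

step 0: x' = [1046075/357629, 2182/1853, -971674/357629], P' = [2568502/357629 5258/1853 -1541448/357629; 5258/1853 2184/1853 -3131/1853; -1541448/357629 -3131/1853 953575/357629]
step 1: x' = [31027141337/26733183236, 8288732395/26733183236, -20259901481/13366591618], P' = [106482792399/53466366472 41251731661/53466366472 -31132506371/26733183236; 41251731661/53466366472 19021162271/53466366472 -11715495517/26733183236; -31132506371/26733183236 -11715495517/26733183236 10150536965/13366591618]
step 2: x' = [3512906955705225/2344360283452259, -366155897118195/2344360283452259, -3084657236924919/2344360283452259], P' = [4521794818017801/2344360283452259 1751825283825074/2344360283452259 -2645648013117608/2344360283452259; 1751825283825074/2344360283452259 811986902033740/2344360283452259 -994695350115829/2344360283452259; -2645648013117608/2344360283452259 -994695350115829/2344360283452259 1731764530925929/2344360283452259]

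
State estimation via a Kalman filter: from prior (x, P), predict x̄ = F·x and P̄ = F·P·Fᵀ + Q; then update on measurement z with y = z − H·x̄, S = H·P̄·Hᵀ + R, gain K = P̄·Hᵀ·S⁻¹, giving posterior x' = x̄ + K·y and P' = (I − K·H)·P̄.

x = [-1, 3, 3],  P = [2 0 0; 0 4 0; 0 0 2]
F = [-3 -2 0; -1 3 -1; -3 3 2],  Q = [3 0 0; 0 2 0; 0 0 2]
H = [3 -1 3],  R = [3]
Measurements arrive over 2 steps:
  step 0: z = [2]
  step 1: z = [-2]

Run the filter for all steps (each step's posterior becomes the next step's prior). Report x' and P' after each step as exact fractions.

step 0: x̄ = F·x = [-3, 7, 18]
step 0: P̄ = F·P·Fᵀ + Q = [37 -18 -6; -18 42 38; -6 38 64]
step 0: y = z − H·x̄ = [-36]
step 0: S = H·P̄·Hᵀ + R = [726]
step 0: K = P̄·Hᵀ·S⁻¹ = [37/242; 3/121; 68/363]
step 0: x' = x̄ + K·y = [-1029/121, 739/121, 1362/121]
step 0: P' = (I − K·H)·P̄ = [4847/242 -2511/121 -3242/121; -2511/121 5028/121 4190/121; -3242/121 4190/121 13984/363]
step 1: x̄ = F·x = [1609/121, 1884/121, 8028/121]
step 1: P̄ = F·P·Fᵀ + Q = [24309/242 -13333/242 3737/242; -13333/242 216125/726 495959/726; 3737/242 495959/726 1321997/726]
step 1: y = z − H·x̄ = [-2479/11]
step 1: S = H·P̄·Hᵀ + R = [84617/6]
step 1: K = P̄·Hᵀ·S⁻¹ = [26583/930787; 104705/930787; 318515/930787]
step 1: x' = x̄ + K·y = [70249496/10238657, -100145267/10238657, -110293409/10238657]
step 1: P' = (I − K·H)·P̄ = [910701345/10238657 -1027994733/10238657 -1253073843/10238657; -1027994733/10238657 1220785350/10238657 1436074938/10238657; -1253073843/10238657 1436074938/10238657 1735269154/10238657]

step 0: x' = [-1029/121, 739/121, 1362/121], P' = [4847/242 -2511/121 -3242/121; -2511/121 5028/121 4190/121; -3242/121 4190/121 13984/363]
step 1: x' = [70249496/10238657, -100145267/10238657, -110293409/10238657], P' = [910701345/10238657 -1027994733/10238657 -1253073843/10238657; -1027994733/10238657 1220785350/10238657 1436074938/10238657; -1253073843/10238657 1436074938/10238657 1735269154/10238657]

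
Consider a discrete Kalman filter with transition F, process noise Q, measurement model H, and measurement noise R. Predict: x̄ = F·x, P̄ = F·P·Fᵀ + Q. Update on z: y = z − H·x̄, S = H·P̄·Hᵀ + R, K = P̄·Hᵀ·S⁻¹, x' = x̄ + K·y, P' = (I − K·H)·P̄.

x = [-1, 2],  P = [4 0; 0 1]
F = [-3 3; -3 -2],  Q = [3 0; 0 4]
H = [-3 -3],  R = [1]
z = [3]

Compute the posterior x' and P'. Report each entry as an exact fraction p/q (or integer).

x̄ = F·x = [9, -1]
P̄ = F·P·Fᵀ + Q = [48 30; 30 44]
y = z − H·x̄ = [27]
S = H·P̄·Hᵀ + R = [1369]
K = P̄·Hᵀ·S⁻¹ = [-234/1369; -6/37]
x' = x̄ + K·y = [6003/1369, -199/37]
P' = (I − K·H)·P̄ = [10956/1369 -294/37; -294/37 8]

x' = [6003/1369, -199/37]
P' = [10956/1369 -294/37; -294/37 8]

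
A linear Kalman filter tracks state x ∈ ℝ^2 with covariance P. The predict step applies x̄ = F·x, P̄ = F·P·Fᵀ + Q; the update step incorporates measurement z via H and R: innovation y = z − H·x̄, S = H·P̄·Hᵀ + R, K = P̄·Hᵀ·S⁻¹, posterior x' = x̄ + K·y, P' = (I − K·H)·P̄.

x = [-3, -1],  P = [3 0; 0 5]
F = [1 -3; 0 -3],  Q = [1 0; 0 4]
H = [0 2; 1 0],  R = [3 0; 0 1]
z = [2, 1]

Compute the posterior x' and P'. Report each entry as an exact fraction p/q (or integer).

x' = [1291/1850, 457/370]
P' = [1651/1850 27/370; 27/370 51/74]

x̄ = F·x = [0, 3]
P̄ = F·P·Fᵀ + Q = [49 45; 45 49]
y = z − H·x̄ = [-4, 1]
S = H·P̄·Hᵀ + R = [199 90; 90 50]
K = P̄·Hᵀ·S⁻¹ = [9/185 1651/1850; 17/37 27/370]
x' = x̄ + K·y = [1291/1850, 457/370]
P' = (I − K·H)·P̄ = [1651/1850 27/370; 27/370 51/74]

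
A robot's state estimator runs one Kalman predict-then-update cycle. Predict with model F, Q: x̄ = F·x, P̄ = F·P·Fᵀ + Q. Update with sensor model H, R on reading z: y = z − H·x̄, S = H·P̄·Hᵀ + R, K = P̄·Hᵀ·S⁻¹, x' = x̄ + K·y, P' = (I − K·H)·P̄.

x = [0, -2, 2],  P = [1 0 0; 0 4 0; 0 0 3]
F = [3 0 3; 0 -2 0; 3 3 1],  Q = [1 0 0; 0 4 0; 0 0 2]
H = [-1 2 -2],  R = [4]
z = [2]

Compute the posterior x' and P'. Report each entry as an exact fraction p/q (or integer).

x' = [4094/585, 1636/585, -1012/585]
P' = [16316/585 6424/585 -1588/585; 6424/585 3956/585 568/585; -1588/585 568/585 1694/585]

x̄ = F·x = [6, 4, -4]
P̄ = F·P·Fᵀ + Q = [37 0 18; 0 20 -24; 18 -24 50]
y = z − H·x̄ = [-8]
S = H·P̄·Hᵀ + R = [585]
K = P̄·Hᵀ·S⁻¹ = [-73/585; 88/585; -166/585]
x' = x̄ + K·y = [4094/585, 1636/585, -1012/585]
P' = (I − K·H)·P̄ = [16316/585 6424/585 -1588/585; 6424/585 3956/585 568/585; -1588/585 568/585 1694/585]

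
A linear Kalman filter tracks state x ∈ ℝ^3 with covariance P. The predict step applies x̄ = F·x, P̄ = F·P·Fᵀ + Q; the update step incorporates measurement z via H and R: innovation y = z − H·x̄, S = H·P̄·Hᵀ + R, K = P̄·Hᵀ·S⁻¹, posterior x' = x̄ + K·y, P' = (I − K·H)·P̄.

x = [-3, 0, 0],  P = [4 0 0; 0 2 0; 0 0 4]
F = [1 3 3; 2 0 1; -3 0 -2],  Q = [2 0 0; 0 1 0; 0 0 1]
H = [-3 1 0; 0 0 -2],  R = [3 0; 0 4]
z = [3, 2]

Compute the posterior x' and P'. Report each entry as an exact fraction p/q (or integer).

x̄ = F·x = [-3, -6, 9]
P̄ = F·P·Fᵀ + Q = [60 20 -36; 20 21 -32; -36 -32 53]
y = z − H·x̄ = [0, 20]
S = H·P̄·Hᵀ + R = [444 -152; -152 216]
K = P̄·Hᵀ·S⁻¹ = [-738/2275 239/2275; 163/9100 2811/9100; 19/4550 -4439/9100]
x' = x̄ + K·y = [-409/455, 81/455, -344/455]
P' = (I − K·H)·P̄ = [1212/2275 1422/2275 -478/2275; 1422/2275 17553/9100 -2811/4550; -478/2275 -2811/4550 4439/4550]

x' = [-409/455, 81/455, -344/455]
P' = [1212/2275 1422/2275 -478/2275; 1422/2275 17553/9100 -2811/4550; -478/2275 -2811/4550 4439/4550]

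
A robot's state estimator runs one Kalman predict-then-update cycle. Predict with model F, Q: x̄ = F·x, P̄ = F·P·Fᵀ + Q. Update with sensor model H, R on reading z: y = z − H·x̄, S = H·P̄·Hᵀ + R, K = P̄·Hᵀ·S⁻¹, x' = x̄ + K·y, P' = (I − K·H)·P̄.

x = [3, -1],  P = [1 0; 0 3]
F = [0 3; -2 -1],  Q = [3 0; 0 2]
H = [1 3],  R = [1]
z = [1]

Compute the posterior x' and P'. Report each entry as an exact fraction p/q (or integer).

x̄ = F·x = [-3, -5]
P̄ = F·P·Fᵀ + Q = [30 -9; -9 9]
y = z − H·x̄ = [19]
S = H·P̄·Hᵀ + R = [58]
K = P̄·Hᵀ·S⁻¹ = [3/58; 9/29]
x' = x̄ + K·y = [-117/58, 26/29]
P' = (I − K·H)·P̄ = [1731/58 -288/29; -288/29 99/29]

x' = [-117/58, 26/29]
P' = [1731/58 -288/29; -288/29 99/29]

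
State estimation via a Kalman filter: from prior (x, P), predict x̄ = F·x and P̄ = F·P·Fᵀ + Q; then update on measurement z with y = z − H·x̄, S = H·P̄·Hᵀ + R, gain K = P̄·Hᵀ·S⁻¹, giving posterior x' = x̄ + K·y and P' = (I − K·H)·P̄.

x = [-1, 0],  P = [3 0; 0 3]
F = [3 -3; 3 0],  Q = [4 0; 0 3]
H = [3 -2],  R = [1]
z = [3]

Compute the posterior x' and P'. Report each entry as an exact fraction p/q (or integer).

x̄ = F·x = [-3, -3]
P̄ = F·P·Fᵀ + Q = [58 27; 27 30]
y = z − H·x̄ = [6]
S = H·P̄·Hᵀ + R = [319]
K = P̄·Hᵀ·S⁻¹ = [120/319; 21/319]
x' = x̄ + K·y = [-237/319, -831/319]
P' = (I − K·H)·P̄ = [4102/319 6093/319; 6093/319 9129/319]

x' = [-237/319, -831/319]
P' = [4102/319 6093/319; 6093/319 9129/319]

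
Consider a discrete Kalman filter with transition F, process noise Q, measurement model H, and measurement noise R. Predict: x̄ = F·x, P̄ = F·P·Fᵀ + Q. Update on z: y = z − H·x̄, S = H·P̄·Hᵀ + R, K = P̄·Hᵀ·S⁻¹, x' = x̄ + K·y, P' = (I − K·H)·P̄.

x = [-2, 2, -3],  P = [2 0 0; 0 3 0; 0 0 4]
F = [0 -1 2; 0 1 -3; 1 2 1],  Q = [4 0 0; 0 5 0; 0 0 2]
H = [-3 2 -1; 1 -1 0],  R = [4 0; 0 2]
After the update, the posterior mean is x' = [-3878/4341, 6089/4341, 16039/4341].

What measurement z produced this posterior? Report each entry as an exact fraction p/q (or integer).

z = [1, -3]

x̄ = F·x = [-8, 11, -1]
P̄ = F·P·Fᵀ + Q = [23 -27 2; -27 44 -6; 2 -6 20]
S = H·P̄·Hᵀ + R = [767 -300; -300 123]
K = P̄·Hᵀ·S⁻¹ = [-125/1447 850/4341; 75/1447 -1957/4341; -758/1447 -5264/4341]
x' − x̄ = [30850/4341, -41662/4341, 20380/4341] = K·y
y = (KᵀK)⁻¹·Kᵀ·(x' − x̄) = [-46, 16]
z = y + H·x̄ = [-46, 16] + [47, -19] = [1, -3]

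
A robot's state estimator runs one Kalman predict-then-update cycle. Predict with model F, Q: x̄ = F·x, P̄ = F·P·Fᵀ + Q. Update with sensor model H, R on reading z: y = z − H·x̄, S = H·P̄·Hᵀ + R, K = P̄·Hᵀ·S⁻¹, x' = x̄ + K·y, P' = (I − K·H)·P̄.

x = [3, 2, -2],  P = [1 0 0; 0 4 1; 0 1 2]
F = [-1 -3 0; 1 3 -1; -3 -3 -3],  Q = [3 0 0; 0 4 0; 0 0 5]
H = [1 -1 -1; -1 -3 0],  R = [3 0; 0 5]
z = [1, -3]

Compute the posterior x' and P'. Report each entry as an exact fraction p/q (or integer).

x̄ = F·x = [-9, 11, -9]
P̄ = F·P·Fᵀ + Q = [40 -34 48; -34 37 -39; 48 -39 86]
y = z − H·x̄ = [12, 21]
S = H·P̄·Hᵀ + R = [60 70; 70 174]
K = P̄·Hᵀ·S⁻¹ = [46/1385 95/277; -89/2770 -119/277; -1164/1385 407/554]
x' = x̄ + K·y = [-1938/1385, 2206/1385, -10131/2770]
P' = (I − K·H)·P̄ = [24754/1385 -9043/1385 33659/1385; -9043/1385 4006/1385 -25831/2770; 33659/1385 -25831/2770 100133/2770]

x' = [-1938/1385, 2206/1385, -10131/2770]
P' = [24754/1385 -9043/1385 33659/1385; -9043/1385 4006/1385 -25831/2770; 33659/1385 -25831/2770 100133/2770]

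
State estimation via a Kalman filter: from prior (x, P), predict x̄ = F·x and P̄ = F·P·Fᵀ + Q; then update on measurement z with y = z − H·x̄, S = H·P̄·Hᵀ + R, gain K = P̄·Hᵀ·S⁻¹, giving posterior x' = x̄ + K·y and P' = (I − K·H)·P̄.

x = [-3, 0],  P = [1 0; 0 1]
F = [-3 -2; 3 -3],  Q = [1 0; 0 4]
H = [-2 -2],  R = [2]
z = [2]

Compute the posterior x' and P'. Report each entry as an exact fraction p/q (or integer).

x' = [527/61, -587/61]
P' = [612/61 -601/61; -601/61 620/61]

x̄ = F·x = [9, -9]
P̄ = F·P·Fᵀ + Q = [14 -3; -3 22]
y = z − H·x̄ = [2]
S = H·P̄·Hᵀ + R = [122]
K = P̄·Hᵀ·S⁻¹ = [-11/61; -19/61]
x' = x̄ + K·y = [527/61, -587/61]
P' = (I − K·H)·P̄ = [612/61 -601/61; -601/61 620/61]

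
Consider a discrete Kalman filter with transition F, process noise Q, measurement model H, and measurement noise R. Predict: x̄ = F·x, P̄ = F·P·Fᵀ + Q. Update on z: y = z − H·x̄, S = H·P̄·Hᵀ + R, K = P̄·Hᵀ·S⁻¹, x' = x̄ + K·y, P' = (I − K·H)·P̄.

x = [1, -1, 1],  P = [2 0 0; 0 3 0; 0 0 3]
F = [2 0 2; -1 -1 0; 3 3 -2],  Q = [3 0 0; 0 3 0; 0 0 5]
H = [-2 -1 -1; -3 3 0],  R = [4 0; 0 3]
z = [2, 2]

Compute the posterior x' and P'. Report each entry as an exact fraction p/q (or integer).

x' = [1032/1471, 1978/1471, -20368/4413]
P' = [6245/1471 5963/1471 -18001/1471; 5963/1471 6158/1471 -17708/1471; -18001/1471 -17708/1471 173054/4413]

x̄ = F·x = [4, 0, -2]
P̄ = F·P·Fᵀ + Q = [23 -4 0; -4 8 -15; 0 -15 62]
y = z − H·x̄ = [8, 14]
S = H·P̄·Hᵀ + R = [120 171; 171 354]
K = P̄·Hᵀ·S⁻¹ = [-113/1471 -282/1471; -94/1471 195/1471; -2981/4413 293/1471]
x' = x̄ + K·y = [1032/1471, 1978/1471, -20368/4413]
P' = (I − K·H)·P̄ = [6245/1471 5963/1471 -18001/1471; 5963/1471 6158/1471 -17708/1471; -18001/1471 -17708/1471 173054/4413]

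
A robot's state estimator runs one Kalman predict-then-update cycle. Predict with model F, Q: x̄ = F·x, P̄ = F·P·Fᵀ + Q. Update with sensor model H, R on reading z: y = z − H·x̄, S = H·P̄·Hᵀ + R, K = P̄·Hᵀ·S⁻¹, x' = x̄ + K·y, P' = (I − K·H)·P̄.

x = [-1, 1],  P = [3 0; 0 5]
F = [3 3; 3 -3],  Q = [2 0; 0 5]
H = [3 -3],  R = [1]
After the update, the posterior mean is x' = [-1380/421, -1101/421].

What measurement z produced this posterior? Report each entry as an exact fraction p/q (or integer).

x̄ = F·x = [0, -6]
P̄ = F·P·Fᵀ + Q = [74 -18; -18 77]
S = H·P̄·Hᵀ + R = [1684]
K = P̄·Hᵀ·S⁻¹ = [69/421; -285/1684]
x' − x̄ = [-1380/421, 1425/421] = K·y
y = (KᵀK)⁻¹·Kᵀ·(x' − x̄) = [-20]
z = y + H·x̄ = [-20] + [18] = [-2]

z = [-2]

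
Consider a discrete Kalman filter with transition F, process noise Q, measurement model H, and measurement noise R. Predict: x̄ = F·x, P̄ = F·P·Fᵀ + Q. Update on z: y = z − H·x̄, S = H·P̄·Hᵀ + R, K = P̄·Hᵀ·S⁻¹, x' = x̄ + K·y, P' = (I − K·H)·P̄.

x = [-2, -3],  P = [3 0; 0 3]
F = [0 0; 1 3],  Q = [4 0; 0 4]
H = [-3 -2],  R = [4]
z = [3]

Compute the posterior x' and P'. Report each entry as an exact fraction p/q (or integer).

x' = [57/44, -161/44]
P' = [35/11 -51/11; -51/11 85/11]

x̄ = F·x = [0, -11]
P̄ = F·P·Fᵀ + Q = [4 0; 0 34]
y = z − H·x̄ = [-19]
S = H·P̄·Hᵀ + R = [176]
K = P̄·Hᵀ·S⁻¹ = [-3/44; -17/44]
x' = x̄ + K·y = [57/44, -161/44]
P' = (I − K·H)·P̄ = [35/11 -51/11; -51/11 85/11]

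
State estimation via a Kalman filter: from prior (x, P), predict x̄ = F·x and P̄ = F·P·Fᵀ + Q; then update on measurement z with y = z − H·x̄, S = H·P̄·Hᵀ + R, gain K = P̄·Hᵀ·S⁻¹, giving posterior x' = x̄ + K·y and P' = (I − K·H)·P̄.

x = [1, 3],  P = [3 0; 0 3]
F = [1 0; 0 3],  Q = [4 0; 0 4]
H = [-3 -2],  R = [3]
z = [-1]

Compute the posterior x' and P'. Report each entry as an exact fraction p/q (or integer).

x̄ = F·x = [1, 9]
P̄ = F·P·Fᵀ + Q = [7 0; 0 31]
y = z − H·x̄ = [20]
S = H·P̄·Hᵀ + R = [190]
K = P̄·Hᵀ·S⁻¹ = [-21/190; -31/95]
x' = x̄ + K·y = [-23/19, 47/19]
P' = (I − K·H)·P̄ = [889/190 -651/95; -651/95 1023/95]

x' = [-23/19, 47/19]
P' = [889/190 -651/95; -651/95 1023/95]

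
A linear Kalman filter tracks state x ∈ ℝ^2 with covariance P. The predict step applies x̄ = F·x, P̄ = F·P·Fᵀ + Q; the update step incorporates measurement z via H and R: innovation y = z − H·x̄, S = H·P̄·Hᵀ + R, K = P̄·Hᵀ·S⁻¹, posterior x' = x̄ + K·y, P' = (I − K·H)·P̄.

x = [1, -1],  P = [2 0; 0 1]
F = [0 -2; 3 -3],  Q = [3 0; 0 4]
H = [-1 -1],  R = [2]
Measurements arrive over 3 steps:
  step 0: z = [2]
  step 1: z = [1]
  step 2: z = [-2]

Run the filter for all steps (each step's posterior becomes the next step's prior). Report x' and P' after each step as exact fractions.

step 0: x' = [-1/2, -29/26], P' = [15/4 -13/4; -13/4 243/52]
step 1: x' = [481/557, -1016/557], P' = [1698/557 -1398/557; -1398/557 6610/1671]
step 2: x' = [8117/8185, 387333/351955], P' = [25062/8185 -20584/8185; -20584/8185 1389784/351955]

step 0: x̄ = F·x = [2, 6]
step 0: P̄ = F·P·Fᵀ + Q = [7 6; 6 31]
step 0: y = z − H·x̄ = [10]
step 0: S = H·P̄·Hᵀ + R = [52]
step 0: K = P̄·Hᵀ·S⁻¹ = [-1/4; -37/52]
step 0: x' = x̄ + K·y = [-1/2, -29/26]
step 0: P' = (I − K·H)·P̄ = [15/4 -13/4; -13/4 243/52]
step 1: x̄ = F·x = [29/13, 24/13]
step 1: P̄ = F·P·Fᵀ + Q = [282/13 618/13; 618/13 1798/13]
step 1: y = z − H·x̄ = [66/13]
step 1: S = H·P̄·Hᵀ + R = [3342/13]
step 1: K = P̄·Hᵀ·S⁻¹ = [-150/557; -1208/1671]
step 1: x' = x̄ + K·y = [481/557, -1016/557]
step 1: P' = (I − K·H)·P̄ = [1698/557 -1398/557; -1398/557 6610/1671]
step 2: x̄ = F·x = [2032/557, 4491/557]
step 2: P̄ = F·P·Fᵀ + Q = [31453/1671 21608/557; 21608/557 62504/557]
step 2: y = z − H·x̄ = [5409/557]
step 2: S = H·P̄·Hᵀ + R = [351955/1671]
step 2: K = P̄·Hᵀ·S⁻¹ = [-2239/8185; -252336/351955]
step 2: x' = x̄ + K·y = [8117/8185, 387333/351955]
step 2: P' = (I − K·H)·P̄ = [25062/8185 -20584/8185; -20584/8185 1389784/351955]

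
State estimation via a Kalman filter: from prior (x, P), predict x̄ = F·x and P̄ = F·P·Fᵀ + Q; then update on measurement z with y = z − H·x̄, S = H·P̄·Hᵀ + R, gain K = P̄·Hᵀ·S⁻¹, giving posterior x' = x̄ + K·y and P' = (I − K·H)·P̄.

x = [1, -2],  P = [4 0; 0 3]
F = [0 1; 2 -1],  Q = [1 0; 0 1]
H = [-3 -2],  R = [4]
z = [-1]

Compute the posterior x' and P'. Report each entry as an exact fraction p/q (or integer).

x' = [-29/14, 305/84]
P' = [25/7 -73/14; -73/14 719/84]

x̄ = F·x = [-2, 4]
P̄ = F·P·Fᵀ + Q = [4 -3; -3 20]
y = z − H·x̄ = [1]
S = H·P̄·Hᵀ + R = [84]
K = P̄·Hᵀ·S⁻¹ = [-1/14; -31/84]
x' = x̄ + K·y = [-29/14, 305/84]
P' = (I − K·H)·P̄ = [25/7 -73/14; -73/14 719/84]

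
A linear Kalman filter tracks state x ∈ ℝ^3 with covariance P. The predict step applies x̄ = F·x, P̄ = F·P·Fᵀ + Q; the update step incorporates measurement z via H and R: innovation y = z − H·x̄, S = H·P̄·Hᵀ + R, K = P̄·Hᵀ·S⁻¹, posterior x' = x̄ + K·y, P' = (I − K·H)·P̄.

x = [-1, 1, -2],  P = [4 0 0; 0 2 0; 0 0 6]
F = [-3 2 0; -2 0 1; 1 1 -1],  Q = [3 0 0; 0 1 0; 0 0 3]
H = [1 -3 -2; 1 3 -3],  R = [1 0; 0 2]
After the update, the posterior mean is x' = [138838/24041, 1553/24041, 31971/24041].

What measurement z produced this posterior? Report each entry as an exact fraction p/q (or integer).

x̄ = F·x = [5, 0, 2]
P̄ = F·P·Fᵀ + Q = [47 24 -8; 24 23 -14; -8 -14 15]
S = H·P̄·Hᵀ + R = [35 -72; -72 835]
K = P̄·Hᵀ·S⁻¹ = [2781/24041 4357/24041; -4475/24041 3501/24041; -3500/24041 -3037/24041]
x' − x̄ = [18633/24041, 1553/24041, -16111/24041] = K·y
y = (KᵀK)⁻¹·Kᵀ·(x' − x̄) = [2, 3]
z = y + H·x̄ = [2, 3] + [1, -1] = [3, 2]

z = [3, 2]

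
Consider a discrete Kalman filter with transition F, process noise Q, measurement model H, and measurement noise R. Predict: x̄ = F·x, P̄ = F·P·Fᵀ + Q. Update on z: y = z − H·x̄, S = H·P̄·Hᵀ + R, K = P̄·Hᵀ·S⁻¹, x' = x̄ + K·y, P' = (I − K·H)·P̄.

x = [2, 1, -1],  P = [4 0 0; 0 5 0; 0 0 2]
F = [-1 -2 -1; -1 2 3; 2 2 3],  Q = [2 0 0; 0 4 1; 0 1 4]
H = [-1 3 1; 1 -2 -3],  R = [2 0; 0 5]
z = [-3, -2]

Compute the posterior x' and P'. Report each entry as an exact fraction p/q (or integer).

x' = [-87383/37213, -85507/37213, 4969/3383]
P' = [693412/111639 216020/111639 5164/10149; 216020/111639 116449/111639 -3481/10149; 5164/10149 -3481/10149 10517/10149]

x̄ = F·x = [-3, -3, 3]
P̄ = F·P·Fᵀ + Q = [28 -22 -34; -22 46 31; -34 31 58]
y = z − H·x̄ = [0, 4]
S = H·P̄·Hᵀ + R = [888 -1065; -1065 1403]
K = P̄·Hᵀ·S⁻¹ = [5726/111639 6064/37213; 47518/111639 6533/37213; -2545/10149 -1295/3383]
x' = x̄ + K·y = [-87383/37213, -85507/37213, 4969/3383]
P' = (I − K·H)·P̄ = [693412/111639 216020/111639 5164/10149; 216020/111639 116449/111639 -3481/10149; 5164/10149 -3481/10149 10517/10149]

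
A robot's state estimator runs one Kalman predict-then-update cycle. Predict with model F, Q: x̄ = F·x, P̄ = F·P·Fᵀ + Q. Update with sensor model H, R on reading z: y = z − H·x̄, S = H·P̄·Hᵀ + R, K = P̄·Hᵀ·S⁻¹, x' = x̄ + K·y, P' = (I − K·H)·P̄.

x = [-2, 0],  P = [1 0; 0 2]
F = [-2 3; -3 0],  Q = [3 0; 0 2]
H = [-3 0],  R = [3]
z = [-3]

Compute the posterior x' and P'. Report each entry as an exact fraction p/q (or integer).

x̄ = F·x = [4, 6]
P̄ = F·P·Fᵀ + Q = [25 6; 6 11]
y = z − H·x̄ = [9]
S = H·P̄·Hᵀ + R = [228]
K = P̄·Hᵀ·S⁻¹ = [-25/76; -3/38]
x' = x̄ + K·y = [79/76, 201/38]
P' = (I − K·H)·P̄ = [25/76 3/38; 3/38 182/19]

x' = [79/76, 201/38]
P' = [25/76 3/38; 3/38 182/19]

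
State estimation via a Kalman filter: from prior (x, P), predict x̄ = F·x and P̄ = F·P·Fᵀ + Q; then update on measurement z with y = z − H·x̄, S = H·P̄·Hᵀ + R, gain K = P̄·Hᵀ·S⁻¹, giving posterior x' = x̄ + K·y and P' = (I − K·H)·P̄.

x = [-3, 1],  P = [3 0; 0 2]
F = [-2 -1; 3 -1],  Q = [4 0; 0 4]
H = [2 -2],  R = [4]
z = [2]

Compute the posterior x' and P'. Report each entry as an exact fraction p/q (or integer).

x̄ = F·x = [5, -10]
P̄ = F·P·Fᵀ + Q = [18 -16; -16 33]
y = z − H·x̄ = [-28]
S = H·P̄·Hᵀ + R = [336]
K = P̄·Hᵀ·S⁻¹ = [17/84; -7/24]
x' = x̄ + K·y = [-2/3, -11/6]
P' = (I − K·H)·P̄ = [89/21 23/6; 23/6 53/12]

x' = [-2/3, -11/6]
P' = [89/21 23/6; 23/6 53/12]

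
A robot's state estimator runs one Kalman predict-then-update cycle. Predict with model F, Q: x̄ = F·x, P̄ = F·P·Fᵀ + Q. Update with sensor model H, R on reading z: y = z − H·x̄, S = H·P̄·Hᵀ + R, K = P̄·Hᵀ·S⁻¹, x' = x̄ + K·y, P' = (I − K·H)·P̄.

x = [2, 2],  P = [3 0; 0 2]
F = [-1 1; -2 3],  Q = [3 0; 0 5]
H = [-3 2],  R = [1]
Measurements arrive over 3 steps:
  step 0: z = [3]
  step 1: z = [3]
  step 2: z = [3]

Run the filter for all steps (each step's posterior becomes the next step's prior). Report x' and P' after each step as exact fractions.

step 0: x' = [0, 104/69], P' = [8 12; 12 1259/69]
step 1: x' = [2116/1461, 1791/487], P' = [51382/10227 25757/3409; 25757/3409 39581/3409]
step 2: x' = [2515063/1147339, 5527273/1147339], P' = [5186120/1147339 7782422/1147339; 7782422/1147339 11962774/1147339]

step 0: x̄ = F·x = [0, 2]
step 0: P̄ = F·P·Fᵀ + Q = [8 12; 12 35]
step 0: y = z − H·x̄ = [-1]
step 0: S = H·P̄·Hᵀ + R = [69]
step 0: K = P̄·Hᵀ·S⁻¹ = [0; 34/69]
step 0: x' = x̄ + K·y = [0, 104/69]
step 0: P' = (I − K·H)·P̄ = [8 12; 12 1259/69]
step 1: x̄ = F·x = [104/69, 104/23]
step 1: P̄ = F·P·Fᵀ + Q = [362/69 247/23; 247/23 1316/23]
step 1: y = z − H·x̄ = [-35/23]
step 1: S = H·P̄·Hᵀ + R = [3409/23]
step 1: K = P̄·Hᵀ·S⁻¹ = [132/3409; 1891/3409]
step 1: x' = x̄ + K·y = [2116/1461, 1791/487]
step 1: P' = (I − K·H)·P̄ = [51382/10227 25757/3409; 25757/3409 39581/3409]
step 2: x̄ = F·x = [3257/1461, 11887/1461]
step 2: P̄ = F·P·Fᵀ + Q = [46264/10227 72638/10227; 72638/10227 398098/10227]
step 2: y = z − H·x̄ = [-9620/1461]
step 2: S = H·P̄·Hᵀ + R = [1147339/10227]
step 2: K = P̄·Hᵀ·S⁻¹ = [6484/1147339; 578282/1147339]
step 2: x' = x̄ + K·y = [2515063/1147339, 5527273/1147339]
step 2: P' = (I − K·H)·P̄ = [5186120/1147339 7782422/1147339; 7782422/1147339 11962774/1147339]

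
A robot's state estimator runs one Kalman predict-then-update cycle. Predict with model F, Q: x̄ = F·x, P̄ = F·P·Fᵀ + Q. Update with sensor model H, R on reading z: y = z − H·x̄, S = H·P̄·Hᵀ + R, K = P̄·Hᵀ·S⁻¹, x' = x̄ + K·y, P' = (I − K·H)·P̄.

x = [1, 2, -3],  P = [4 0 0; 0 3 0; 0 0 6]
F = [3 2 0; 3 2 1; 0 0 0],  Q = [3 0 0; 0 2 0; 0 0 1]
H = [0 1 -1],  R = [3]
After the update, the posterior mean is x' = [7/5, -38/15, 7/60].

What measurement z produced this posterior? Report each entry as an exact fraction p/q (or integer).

z = [-3]

x̄ = F·x = [7, 4, 0]
P̄ = F·P·Fᵀ + Q = [51 48 0; 48 56 0; 0 0 1]
S = H·P̄·Hᵀ + R = [60]
K = P̄·Hᵀ·S⁻¹ = [4/5; 14/15; -1/60]
x' − x̄ = [-28/5, -98/15, 7/60] = K·y
y = (KᵀK)⁻¹·Kᵀ·(x' − x̄) = [-7]
z = y + H·x̄ = [-7] + [4] = [-3]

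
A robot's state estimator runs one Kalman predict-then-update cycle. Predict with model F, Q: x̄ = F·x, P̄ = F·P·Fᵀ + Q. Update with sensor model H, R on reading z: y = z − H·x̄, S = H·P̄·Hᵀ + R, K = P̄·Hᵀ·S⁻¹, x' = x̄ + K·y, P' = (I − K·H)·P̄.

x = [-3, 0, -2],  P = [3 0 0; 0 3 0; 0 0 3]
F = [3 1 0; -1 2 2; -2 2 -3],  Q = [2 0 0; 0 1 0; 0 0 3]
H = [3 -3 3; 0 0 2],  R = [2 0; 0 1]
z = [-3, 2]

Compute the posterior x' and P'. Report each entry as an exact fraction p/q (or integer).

x' = [-595293/124418, -48185/17774, 66027/62209]
P' = [1614799/124418 225957/17774 -9543/62209; 225957/17774 229553/17774 837/8887; -9543/62209 837/8887 15444/62209]

x̄ = F·x = [-9, -1, 12]
P̄ = F·P·Fᵀ + Q = [32 -3 -12; -3 28 0; -12 0 54]
y = z − H·x̄ = [-15, -22]
S = H·P̄·Hᵀ + R = [866 252; 252 217]
K = P̄·Hᵀ·S⁻¹ = [3003/17774 -19086/62209; -2883/17774 1674/8887; 9/8887 30888/62209]
x' = x̄ + K·y = [-595293/124418, -48185/17774, 66027/62209]
P' = (I − K·H)·P̄ = [1614799/124418 225957/17774 -9543/62209; 225957/17774 229553/17774 837/8887; -9543/62209 837/8887 15444/62209]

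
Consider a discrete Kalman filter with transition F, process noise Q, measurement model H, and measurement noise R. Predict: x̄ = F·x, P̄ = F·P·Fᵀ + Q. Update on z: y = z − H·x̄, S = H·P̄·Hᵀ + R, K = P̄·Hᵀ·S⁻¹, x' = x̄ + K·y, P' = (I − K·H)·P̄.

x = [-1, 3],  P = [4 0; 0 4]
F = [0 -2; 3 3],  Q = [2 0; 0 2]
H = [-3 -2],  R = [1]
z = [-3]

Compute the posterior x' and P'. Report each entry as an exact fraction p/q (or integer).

x' = [-108/19, 10]
P' = [338/19 -80/3; -80/3 362/9]

x̄ = F·x = [-6, 6]
P̄ = F·P·Fᵀ + Q = [18 -24; -24 74]
y = z − H·x̄ = [-9]
S = H·P̄·Hᵀ + R = [171]
K = P̄·Hᵀ·S⁻¹ = [-2/57; -4/9]
x' = x̄ + K·y = [-108/19, 10]
P' = (I − K·H)·P̄ = [338/19 -80/3; -80/3 362/9]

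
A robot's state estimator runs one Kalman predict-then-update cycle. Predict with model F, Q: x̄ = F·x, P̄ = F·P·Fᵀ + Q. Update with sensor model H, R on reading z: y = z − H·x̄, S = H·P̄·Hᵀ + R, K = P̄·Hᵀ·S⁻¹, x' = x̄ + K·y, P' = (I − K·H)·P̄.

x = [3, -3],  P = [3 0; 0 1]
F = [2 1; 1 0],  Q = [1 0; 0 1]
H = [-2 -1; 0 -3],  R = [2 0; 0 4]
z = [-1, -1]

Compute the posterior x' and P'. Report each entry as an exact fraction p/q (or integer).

x̄ = F·x = [3, 3]
P̄ = F·P·Fᵀ + Q = [14 6; 6 4]
y = z − H·x̄ = [8, 8]
S = H·P̄·Hᵀ + R = [86 48; 48 40]
K = P̄·Hᵀ·S⁻¹ = [-31/71 21/284; -4/71 -33/142]
x' = x̄ + K·y = [7/71, 49/71]
P' = (I − K·H)·P̄ = [69/142 -7/71; -7/71 22/71]

x' = [7/71, 49/71]
P' = [69/142 -7/71; -7/71 22/71]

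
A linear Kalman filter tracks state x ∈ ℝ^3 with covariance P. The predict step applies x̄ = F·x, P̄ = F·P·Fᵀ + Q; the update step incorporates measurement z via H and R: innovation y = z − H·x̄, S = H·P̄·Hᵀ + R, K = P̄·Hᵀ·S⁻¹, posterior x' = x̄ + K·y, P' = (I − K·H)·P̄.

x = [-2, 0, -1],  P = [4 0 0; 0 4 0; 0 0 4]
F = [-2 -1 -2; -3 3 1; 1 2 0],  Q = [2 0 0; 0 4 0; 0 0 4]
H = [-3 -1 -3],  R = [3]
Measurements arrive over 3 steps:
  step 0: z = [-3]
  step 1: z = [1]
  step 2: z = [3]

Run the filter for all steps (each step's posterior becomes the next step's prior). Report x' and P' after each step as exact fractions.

step 0: x̄ = F·x = [6, 5, -2]
step 0: P̄ = F·P·Fᵀ + Q = [38 4 -16; 4 80 12; -16 12 24]
step 0: y = z − H·x̄ = [14]
step 0: S = H·P̄·Hᵀ + R = [449]
step 0: K = P̄·Hᵀ·S⁻¹ = [-70/449; -128/449; -36/449]
step 0: x' = x̄ + K·y = [1714/449, 453/449, -1402/449]
step 0: P' = (I − K·H)·P̄ = [12162/449 -7164/449 -9704/449; -7164/449 19536/449 780/449; -9704/449 780/449 9480/449]
step 1: x̄ = F·x = [-1077/449, -5185/449, 2620/449]
step 1: P̄ = F·P·Fᵀ + Q = [3834/449 -27380/449 -11288/449; -27380/449 488414/449 94078/449; -11288/449 94078/449 63446/449]
step 1: y = z − H·x̄ = [-107/449]
step 1: S = H·P̄·Hᵀ + R = [1292285/449]
step 1: K = P̄·Hᵀ·S⁻¹ = [2618/68015; -688508/1292285; -250552/1292285]
step 1: x' = x̄ + K·y = [-163769/68015, -14759081/1292285, 7600436/1292285]
step 1: P' = (I − K·H)·P̄ = [290746/68015 -133044/68015 -249016/68015; -133044/68015 349948374/1292285 -113433114/1292285; -249016/68015 -113433114/1292285 42792894/1292285]
step 2: x̄ = F·x = [5781431/1292285, -27341974/1292285, -32629773/1292285]
step 2: P̄ = F·P·Fᵀ + Q = [44106984/1292285 -319595776/1292285 -235110852/1292285; -319595776/1292285 2640505154/1292285 1859103698/1292285; -235110852/1292285 1859103698/1292285 1400375466/1292285]
step 2: y = z − H·x̄ = [-20802029/258457]
step 2: S = H·P̄·Hᵀ + R = [4129955251/258457]
step 2: K = P̄·Hᵀ·S⁻¹ = [178521476/4129955251; -1451805784/4129955251; -1070979508/4129955251]
step 2: x' = x̄ + K·y = [20541160473/20649776255, 147341341158/20649776255, -90408727259/20649776255]
step 2: P' = (I − K·H)·P̄ = [88255621672/20649776255 -92950456608/20649776255 -58164743516/20649776255; -92950456608/20649776255 1417906861782/20649776255 -372426135066/20649776255; -58164743516/20649776255 -372426135066/20649776255 187661686078/20649776255]

step 0: x' = [1714/449, 453/449, -1402/449], P' = [12162/449 -7164/449 -9704/449; -7164/449 19536/449 780/449; -9704/449 780/449 9480/449]
step 1: x' = [-163769/68015, -14759081/1292285, 7600436/1292285], P' = [290746/68015 -133044/68015 -249016/68015; -133044/68015 349948374/1292285 -113433114/1292285; -249016/68015 -113433114/1292285 42792894/1292285]
step 2: x' = [20541160473/20649776255, 147341341158/20649776255, -90408727259/20649776255], P' = [88255621672/20649776255 -92950456608/20649776255 -58164743516/20649776255; -92950456608/20649776255 1417906861782/20649776255 -372426135066/20649776255; -58164743516/20649776255 -372426135066/20649776255 187661686078/20649776255]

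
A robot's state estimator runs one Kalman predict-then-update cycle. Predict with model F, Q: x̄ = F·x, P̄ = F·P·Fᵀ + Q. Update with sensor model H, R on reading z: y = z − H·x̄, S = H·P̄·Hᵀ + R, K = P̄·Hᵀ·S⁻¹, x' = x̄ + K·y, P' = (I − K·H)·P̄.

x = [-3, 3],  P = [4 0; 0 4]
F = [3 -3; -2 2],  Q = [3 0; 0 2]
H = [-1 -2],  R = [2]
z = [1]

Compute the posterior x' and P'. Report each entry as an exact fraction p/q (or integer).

x̄ = F·x = [-18, 12]
P̄ = F·P·Fᵀ + Q = [75 -48; -48 34]
y = z − H·x̄ = [7]
S = H·P̄·Hᵀ + R = [21]
K = P̄·Hᵀ·S⁻¹ = [1; -20/21]
x' = x̄ + K·y = [-11, 16/3]
P' = (I − K·H)·P̄ = [54 -28; -28 314/21]

x' = [-11, 16/3]
P' = [54 -28; -28 314/21]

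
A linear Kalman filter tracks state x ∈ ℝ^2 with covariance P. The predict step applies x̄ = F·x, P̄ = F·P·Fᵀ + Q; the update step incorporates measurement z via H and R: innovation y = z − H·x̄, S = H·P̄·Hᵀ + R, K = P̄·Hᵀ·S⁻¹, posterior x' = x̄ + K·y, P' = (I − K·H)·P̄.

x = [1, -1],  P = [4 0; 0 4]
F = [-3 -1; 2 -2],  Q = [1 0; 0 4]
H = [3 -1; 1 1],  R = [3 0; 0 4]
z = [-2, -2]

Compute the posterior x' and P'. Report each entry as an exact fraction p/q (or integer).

x̄ = F·x = [-2, 4]
P̄ = F·P·Fᵀ + Q = [41 -16; -16 36]
y = z − H·x̄ = [8, -4]
S = H·P̄·Hᵀ + R = [504 55; 55 49]
K = P̄·Hᵀ·S⁻¹ = [5436/21671 4955/21671; -5216/21671 14700/21671]
x' = x̄ + K·y = [-19674/21671, -13844/21671]
P' = (I − K·H)·P̄ = [9032/21671 10788/21671; 10788/21671 48012/21671]

x' = [-19674/21671, -13844/21671]
P' = [9032/21671 10788/21671; 10788/21671 48012/21671]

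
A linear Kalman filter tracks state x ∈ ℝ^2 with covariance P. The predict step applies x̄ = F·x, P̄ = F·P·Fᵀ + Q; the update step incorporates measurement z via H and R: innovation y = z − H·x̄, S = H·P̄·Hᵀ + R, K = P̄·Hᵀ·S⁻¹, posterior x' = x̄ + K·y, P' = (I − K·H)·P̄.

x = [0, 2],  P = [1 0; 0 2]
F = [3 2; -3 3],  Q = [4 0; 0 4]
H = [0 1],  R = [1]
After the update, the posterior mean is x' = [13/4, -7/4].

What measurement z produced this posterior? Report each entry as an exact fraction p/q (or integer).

z = [-2]

x̄ = F·x = [4, 6]
P̄ = F·P·Fᵀ + Q = [21 3; 3 31]
S = H·P̄·Hᵀ + R = [32]
K = P̄·Hᵀ·S⁻¹ = [3/32; 31/32]
x' − x̄ = [-3/4, -31/4] = K·y
y = (KᵀK)⁻¹·Kᵀ·(x' − x̄) = [-8]
z = y + H·x̄ = [-8] + [6] = [-2]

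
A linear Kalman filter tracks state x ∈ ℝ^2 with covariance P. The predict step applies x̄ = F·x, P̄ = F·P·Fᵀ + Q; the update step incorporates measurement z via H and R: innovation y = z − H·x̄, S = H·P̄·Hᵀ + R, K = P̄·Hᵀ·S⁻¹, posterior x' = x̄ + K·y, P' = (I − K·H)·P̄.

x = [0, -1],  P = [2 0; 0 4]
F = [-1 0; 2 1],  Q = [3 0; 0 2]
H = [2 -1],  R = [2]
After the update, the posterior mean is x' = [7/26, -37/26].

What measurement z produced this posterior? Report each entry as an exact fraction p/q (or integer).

x̄ = F·x = [0, -1]
P̄ = F·P·Fᵀ + Q = [5 -4; -4 14]
S = H·P̄·Hᵀ + R = [52]
K = P̄·Hᵀ·S⁻¹ = [7/26; -11/26]
x' − x̄ = [7/26, -11/26] = K·y
y = (KᵀK)⁻¹·Kᵀ·(x' − x̄) = [1]
z = y + H·x̄ = [1] + [1] = [2]

z = [2]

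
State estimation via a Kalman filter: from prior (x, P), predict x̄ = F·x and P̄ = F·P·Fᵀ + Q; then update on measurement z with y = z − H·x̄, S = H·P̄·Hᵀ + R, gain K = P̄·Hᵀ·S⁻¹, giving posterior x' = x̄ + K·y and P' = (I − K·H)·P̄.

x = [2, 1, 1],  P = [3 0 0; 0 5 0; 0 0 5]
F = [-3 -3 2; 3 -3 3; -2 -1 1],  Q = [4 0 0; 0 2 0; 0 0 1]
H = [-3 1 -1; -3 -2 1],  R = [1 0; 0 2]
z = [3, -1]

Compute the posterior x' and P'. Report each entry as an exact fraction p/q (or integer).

x' = [-85917/157511, 199035/157511, -22594/157511]
P' = [44363/472533 -64943/472533 -100181/472533; -64943/472533 1197379/945066 678911/472533; -100181/472533 678911/472533 1043009/472533]

x̄ = F·x = [-7, 6, -4]
P̄ = F·P·Fᵀ + Q = [96 48 43; 48 119 12; 43 12 23]
y = z − H·x̄ = [-28, -6]
S = H·P̄·Hᵀ + R = [953 783; 783 1635]
K = P̄·Hᵀ·S⁻¹ = [-32617/157511 -51692/472533; 76405/315022 -323639/945066; -21185/157511 -7135/472533]
x' = x̄ + K·y = [-85917/157511, 199035/157511, -22594/157511]
P' = (I − K·H)·P̄ = [44363/472533 -64943/472533 -100181/472533; -64943/472533 1197379/945066 678911/472533; -100181/472533 678911/472533 1043009/472533]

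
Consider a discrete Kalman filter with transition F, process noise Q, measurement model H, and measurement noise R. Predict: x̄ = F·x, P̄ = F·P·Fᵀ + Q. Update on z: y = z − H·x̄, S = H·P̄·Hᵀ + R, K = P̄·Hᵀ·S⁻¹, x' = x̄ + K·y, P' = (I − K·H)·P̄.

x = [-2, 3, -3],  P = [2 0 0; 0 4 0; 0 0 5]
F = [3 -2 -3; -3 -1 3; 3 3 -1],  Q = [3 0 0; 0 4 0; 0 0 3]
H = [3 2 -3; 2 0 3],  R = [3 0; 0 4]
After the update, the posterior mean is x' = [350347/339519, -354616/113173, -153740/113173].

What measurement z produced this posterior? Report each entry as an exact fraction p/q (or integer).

z = [1, -2]

x̄ = F·x = [-3, -6, 6]
P̄ = F·P·Fᵀ + Q = [82 -55 9; -55 71 -45; 9 -45 62]
S = H·P̄·Hᵀ + R = [1301 -529; -529 998]
K = P̄·Hᵀ·S⁻¹ = [209821/1018557 306152/1018557; -1981/113173 -28833/113173; -46862/339519 44561/339519]
x' − x̄ = [1368904/339519, 324422/113173, -832778/113173] = K·y
y = (KᵀK)⁻¹·Kᵀ·(x' − x̄) = [40, -14]
z = y + H·x̄ = [40, -14] + [-39, 12] = [1, -2]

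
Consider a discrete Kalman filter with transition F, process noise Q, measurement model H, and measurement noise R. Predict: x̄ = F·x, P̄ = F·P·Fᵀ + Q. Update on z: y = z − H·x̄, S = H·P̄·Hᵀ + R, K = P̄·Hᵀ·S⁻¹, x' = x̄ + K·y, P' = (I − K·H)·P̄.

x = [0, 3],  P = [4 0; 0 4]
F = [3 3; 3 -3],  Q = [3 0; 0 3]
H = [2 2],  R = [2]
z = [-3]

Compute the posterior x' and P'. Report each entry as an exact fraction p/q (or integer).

x̄ = F·x = [9, -9]
P̄ = F·P·Fᵀ + Q = [75 0; 0 75]
y = z − H·x̄ = [-3]
S = H·P̄·Hᵀ + R = [602]
K = P̄·Hᵀ·S⁻¹ = [75/301; 75/301]
x' = x̄ + K·y = [2484/301, -2934/301]
P' = (I − K·H)·P̄ = [11325/301 -11250/301; -11250/301 11325/301]

x' = [2484/301, -2934/301]
P' = [11325/301 -11250/301; -11250/301 11325/301]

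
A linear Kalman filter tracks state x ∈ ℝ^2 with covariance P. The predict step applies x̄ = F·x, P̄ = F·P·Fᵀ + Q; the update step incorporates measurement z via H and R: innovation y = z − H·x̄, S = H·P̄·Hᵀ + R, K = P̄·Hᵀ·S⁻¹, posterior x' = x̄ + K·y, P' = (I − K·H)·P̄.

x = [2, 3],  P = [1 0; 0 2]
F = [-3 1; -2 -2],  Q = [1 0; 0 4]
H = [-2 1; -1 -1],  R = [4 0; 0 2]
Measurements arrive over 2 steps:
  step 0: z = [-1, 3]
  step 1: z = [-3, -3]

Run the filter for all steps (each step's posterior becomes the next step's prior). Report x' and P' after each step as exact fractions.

step 0: x̄ = F·x = [-3, -10]
step 0: P̄ = F·P·Fᵀ + Q = [12 2; 2 16]
step 0: y = z − H·x̄ = [3, -10]
step 0: S = H·P̄·Hᵀ + R = [60 10; 10 34]
step 0: K = P̄·Hᵀ·S⁻¹ = [-152/485 -31/97; 147/485 -60/97]
step 0: x' = x̄ + K·y = [-361/485, -1409/485]
step 0: P' = (I − K·H)·P̄ = [306/485 4/485; 4/485 596/485]
step 1: x̄ = F·x = [-326/485, 708/97]
step 1: P̄ = F·P·Fᵀ + Q = [3811/485 132/97; 132/97 1116/97]
step 1: y = z − H·x̄ = [-5647/485, 1759/485]
step 1: S = H·P̄·Hᵀ + R = [20124/485 2702/485; 2702/485 11681/485]
step 1: K = P̄·Hᵀ·S⁻¹ = [-17846/58703 -18341/58703; 34341/117406 -35331/58703]
step 1: x' = x̄ + K·y = [101809/58703, 200823/117406]
step 1: P' = (I − K·H)·P̄ = [36022/58703 660/58703; 660/58703 70002/58703]

step 0: x' = [-361/485, -1409/485], P' = [306/485 4/485; 4/485 596/485]
step 1: x' = [101809/58703, 200823/117406], P' = [36022/58703 660/58703; 660/58703 70002/58703]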